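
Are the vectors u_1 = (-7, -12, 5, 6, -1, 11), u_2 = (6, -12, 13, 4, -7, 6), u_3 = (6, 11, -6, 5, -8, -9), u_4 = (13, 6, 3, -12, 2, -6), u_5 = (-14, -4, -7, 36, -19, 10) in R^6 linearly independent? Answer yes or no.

Form the matrix with these vectors as rows and row reduce.
R2 ← R2 + (6/7)·R1: [0, -156/7, 121/7, 64/7, -55/7, 108/7]
R3 ← R3 + (6/7)·R1: [0, 5/7, -12/7, 71/7, -62/7, 3/7]
R4 ← R4 + (13/7)·R1: [0, -114/7, 86/7, -6/7, 1/7, 101/7]
R5 ← R5 − (2)·R1: [0, 20, -17, 24, -17, -12]
R3 ← R3 + (5/156)·R2: [0, 0, -181/156, 407/39, -1421/156, 12/13]
R4 ← R4 − (19/26)·R2: [0, 0, -9/26, -98/13, 153/26, 41/13]
R5 ← R5 + (35/39)·R2: [0, 0, -58/39, 1256/39, -938/39, 24/13]
R4 ← R4 − (54/181)·R3: [0, 0, 0, -1928/181, 1557/181, 521/181]
R5 ← R5 − (232/181)·R3: [0, 0, 0, 3408/181, -2240/181, 120/181]
R5 ← R5 + (426/241)·R4: [0, 0, 0, 0, 682/241, 1386/241]
5 nonzero rows, so the 5 vectors span a space of dimension 5.
Since 5 = 5, the vectors are linearly independent.

yes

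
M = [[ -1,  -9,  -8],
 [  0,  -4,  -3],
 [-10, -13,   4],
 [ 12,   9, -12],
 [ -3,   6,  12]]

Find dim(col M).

3

Row reduce to echelon form.
R3 ← R3 − (10)·R1: [0, 77, 84]
R4 ← R4 + (12)·R1: [0, -99, -108]
R5 ← R5 − (3)·R1: [0, 33, 36]
R3 ← R3 + (77/4)·R2: [0, 0, 105/4]
R4 ← R4 − (99/4)·R2: [0, 0, -135/4]
R5 ← R5 + (33/4)·R2: [0, 0, 45/4]
R4 ← R4 + (9/7)·R3: [0, 0, 0]
R5 ← R5 − (3/7)·R3: [0, 0, 0]
Echelon form has 3 nonzero rows, so rank(M) = 3.
The column space has dimension equal to the rank: 3.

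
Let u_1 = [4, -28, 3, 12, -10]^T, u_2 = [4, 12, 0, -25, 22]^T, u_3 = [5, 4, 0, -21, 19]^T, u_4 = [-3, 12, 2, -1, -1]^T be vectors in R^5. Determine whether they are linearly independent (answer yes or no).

Form the matrix with these vectors as rows and row reduce.
R2 ← R2 − R1: [0, 40, -3, -37, 32]
R3 ← R3 − (5/4)·R1: [0, 39, -15/4, -36, 63/2]
R4 ← R4 + (3/4)·R1: [0, -9, 17/4, 8, -17/2]
R3 ← R3 − (39/40)·R2: [0, 0, -33/40, 3/40, 3/10]
R4 ← R4 + (9/40)·R2: [0, 0, 143/40, -13/40, -13/10]
R4 ← R4 + (13/3)·R3: [0, 0, 0, 0, 0]
3 nonzero rows, so the 4 vectors span a space of dimension 3.
Since 3 < 4, the vectors are linearly dependent.

no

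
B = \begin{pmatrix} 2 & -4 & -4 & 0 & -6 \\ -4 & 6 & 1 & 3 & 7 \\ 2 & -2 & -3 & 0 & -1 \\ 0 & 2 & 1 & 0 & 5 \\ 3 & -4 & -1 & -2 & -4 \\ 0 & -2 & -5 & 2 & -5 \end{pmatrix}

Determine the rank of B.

3

Row reduce to echelon form.
R2 ← R2 + (2)·R1: [0, -2, -7, 3, -5]
R3 ← R3 − R1: [0, 2, 1, 0, 5]
R5 ← R5 − (3/2)·R1: [0, 2, 5, -2, 5]
R3 ← R3 + R2: [0, 0, -6, 3, 0]
R4 ← R4 + R2: [0, 0, -6, 3, 0]
R5 ← R5 + R2: [0, 0, -2, 1, 0]
R6 ← R6 − R2: [0, 0, 2, -1, 0]
R4 ← R4 − R3: [0, 0, 0, 0, 0]
R5 ← R5 − (1/3)·R3: [0, 0, 0, 0, 0]
R6 ← R6 + (1/3)·R3: [0, 0, 0, 0, 0]
Echelon form has 3 nonzero rows, so rank(B) = 3.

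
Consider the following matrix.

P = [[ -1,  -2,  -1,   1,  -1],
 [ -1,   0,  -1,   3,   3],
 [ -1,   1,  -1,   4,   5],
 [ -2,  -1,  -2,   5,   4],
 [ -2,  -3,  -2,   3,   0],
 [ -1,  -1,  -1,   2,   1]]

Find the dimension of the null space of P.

3

Row reduce to echelon form.
R2 ← R2 − R1: [0, 2, 0, 2, 4]
R3 ← R3 − R1: [0, 3, 0, 3, 6]
R4 ← R4 − (2)·R1: [0, 3, 0, 3, 6]
R5 ← R5 − (2)·R1: [0, 1, 0, 1, 2]
R6 ← R6 − R1: [0, 1, 0, 1, 2]
R3 ← R3 − (3/2)·R2: [0, 0, 0, 0, 0]
R4 ← R4 − (3/2)·R2: [0, 0, 0, 0, 0]
R5 ← R5 − (1/2)·R2: [0, 0, 0, 0, 0]
R6 ← R6 − (1/2)·R2: [0, 0, 0, 0, 0]
2 nonzero rows, so rank(P) = 2.
P has 5 columns; by rank–nullity, nullity = 5 − 2 = 3.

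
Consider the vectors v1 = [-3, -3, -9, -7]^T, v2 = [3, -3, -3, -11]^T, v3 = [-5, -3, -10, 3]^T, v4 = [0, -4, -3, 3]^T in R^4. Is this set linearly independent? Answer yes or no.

yes

Form the matrix with these vectors as rows and row reduce.
R2 ← R2 + R1: [0, -6, -12, -18]
R3 ← R3 − (5/3)·R1: [0, 2, 5, 44/3]
R3 ← R3 + (1/3)·R2: [0, 0, 1, 26/3]
R4 ← R4 − (2/3)·R2: [0, 0, 5, 15]
R4 ← R4 − (5)·R3: [0, 0, 0, -85/3]
4 nonzero rows, so the 4 vectors span a space of dimension 4.
Since 4 = 4, the vectors are linearly independent.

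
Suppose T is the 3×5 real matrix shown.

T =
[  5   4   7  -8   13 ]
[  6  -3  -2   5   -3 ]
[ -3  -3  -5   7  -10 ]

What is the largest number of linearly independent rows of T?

3

Row reduce to echelon form.
R2 ← R2 − (6/5)·R1: [0, -39/5, -52/5, 73/5, -93/5]
R3 ← R3 + (3/5)·R1: [0, -3/5, -4/5, 11/5, -11/5]
R3 ← R3 − (1/13)·R2: [0, 0, 0, 14/13, -10/13]
Echelon form has 3 nonzero rows, so rank(T) = 3.
The rank gives the maximum number of linearly independent rows: 3.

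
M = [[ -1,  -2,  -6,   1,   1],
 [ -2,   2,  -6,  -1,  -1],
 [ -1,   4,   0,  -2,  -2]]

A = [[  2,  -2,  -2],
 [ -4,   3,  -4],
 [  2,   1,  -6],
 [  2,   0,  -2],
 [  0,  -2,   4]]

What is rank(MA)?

First compute MA:
[[ -4, -12,  48],
 [-26,   6,  30],
 [-22,  18, -18]]
Now row reduce the product.
R2 ← R2 − (13/2)·R1: [0, 84, -282]
R3 ← R3 − (11/2)·R1: [0, 84, -282]
R3 ← R3 − R2: [0, 0, 0]
2 nonzero rows, so rank(MA) = 2.

2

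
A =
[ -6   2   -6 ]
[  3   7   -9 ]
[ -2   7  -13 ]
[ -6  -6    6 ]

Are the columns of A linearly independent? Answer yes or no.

Row reduce A to echelon form.
R2 ← R2 + (1/2)·R1: [0, 8, -12]
R3 ← R3 − (1/3)·R1: [0, 19/3, -11]
R4 ← R4 − R1: [0, -8, 12]
R3 ← R3 − (19/24)·R2: [0, 0, -3/2]
R4 ← R4 + R2: [0, 0, 0]
3 pivots among 3 columns.
Every column is a pivot column, so the columns are linearly independent.

yes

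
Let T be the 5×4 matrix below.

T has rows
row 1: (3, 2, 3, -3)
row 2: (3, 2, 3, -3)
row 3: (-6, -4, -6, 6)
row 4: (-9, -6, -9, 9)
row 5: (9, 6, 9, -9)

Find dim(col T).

1

Row reduce to echelon form.
R2 ← R2 − R1: [0, 0, 0, 0]
R3 ← R3 + (2)·R1: [0, 0, 0, 0]
R4 ← R4 + (3)·R1: [0, 0, 0, 0]
R5 ← R5 − (3)·R1: [0, 0, 0, 0]
Echelon form has 1 nonzero row, so rank(T) = 1.
The column space has dimension equal to the rank: 1.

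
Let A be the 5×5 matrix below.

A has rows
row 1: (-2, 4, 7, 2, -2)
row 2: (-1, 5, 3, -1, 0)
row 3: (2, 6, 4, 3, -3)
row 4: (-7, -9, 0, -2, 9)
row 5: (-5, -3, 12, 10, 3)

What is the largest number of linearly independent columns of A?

Row reduce to echelon form.
R2 ← R2 − (1/2)·R1: [0, 3, -1/2, -2, 1]
R3 ← R3 + R1: [0, 10, 11, 5, -5]
R4 ← R4 − (7/2)·R1: [0, -23, -49/2, -9, 16]
R5 ← R5 − (5/2)·R1: [0, -13, -11/2, 5, 8]
R3 ← R3 − (10/3)·R2: [0, 0, 38/3, 35/3, -25/3]
R4 ← R4 + (23/3)·R2: [0, 0, -85/3, -73/3, 71/3]
R5 ← R5 + (13/3)·R2: [0, 0, -23/3, -11/3, 37/3]
R4 ← R4 + (85/38)·R3: [0, 0, 0, 67/38, 191/38]
R5 ← R5 + (23/38)·R3: [0, 0, 0, 129/38, 277/38]
R5 ← R5 − (129/67)·R4: [0, 0, 0, 0, -160/67]
Echelon form has 5 nonzero rows, so rank(A) = 5.
The rank gives the maximum number of linearly independent columns: 5.

5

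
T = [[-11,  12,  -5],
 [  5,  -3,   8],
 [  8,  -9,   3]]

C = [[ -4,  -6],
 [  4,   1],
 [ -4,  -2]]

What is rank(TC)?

First compute TC:
[[112,  88],
 [-64, -49],
 [-80, -63]]
Now row reduce the product.
R2 ← R2 + (4/7)·R1: [0, 9/7]
R3 ← R3 + (5/7)·R1: [0, -1/7]
R3 ← R3 + (1/9)·R2: [0, 0]
2 nonzero rows, so rank(TC) = 2.

2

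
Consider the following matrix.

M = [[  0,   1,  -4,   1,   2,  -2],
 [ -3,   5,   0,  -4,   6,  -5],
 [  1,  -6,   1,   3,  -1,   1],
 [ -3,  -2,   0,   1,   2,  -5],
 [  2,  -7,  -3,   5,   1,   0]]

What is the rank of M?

4

Row reduce to echelon form.
Swap R1 ↔ R2
R3 ← R3 + (1/3)·R1: [0, -13/3, 1, 5/3, 1, -2/3]
R4 ← R4 − R1: [0, -7, 0, 5, -4, 0]
R5 ← R5 + (2/3)·R1: [0, -11/3, -3, 7/3, 5, -10/3]
R3 ← R3 + (13/3)·R2: [0, 0, -49/3, 6, 29/3, -28/3]
R4 ← R4 + (7)·R2: [0, 0, -28, 12, 10, -14]
R5 ← R5 + (11/3)·R2: [0, 0, -53/3, 6, 37/3, -32/3]
R4 ← R4 − (12/7)·R3: [0, 0, 0, 12/7, -46/7, 2]
R5 ← R5 − (53/49)·R3: [0, 0, 0, -24/49, 92/49, -4/7]
R5 ← R5 + (2/7)·R4: [0, 0, 0, 0, 0, 0]
Echelon form has 4 nonzero rows, so rank(M) = 4.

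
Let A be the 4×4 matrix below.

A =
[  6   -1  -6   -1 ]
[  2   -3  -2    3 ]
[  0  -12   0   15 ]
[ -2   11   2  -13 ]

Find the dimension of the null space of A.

Row reduce to echelon form.
R2 ← R2 − (1/3)·R1: [0, -8/3, 0, 10/3]
R4 ← R4 + (1/3)·R1: [0, 32/3, 0, -40/3]
R3 ← R3 − (9/2)·R2: [0, 0, 0, 0]
R4 ← R4 + (4)·R2: [0, 0, 0, 0]
2 nonzero rows, so rank(A) = 2.
A has 4 columns; by rank–nullity, nullity = 4 − 2 = 2.

2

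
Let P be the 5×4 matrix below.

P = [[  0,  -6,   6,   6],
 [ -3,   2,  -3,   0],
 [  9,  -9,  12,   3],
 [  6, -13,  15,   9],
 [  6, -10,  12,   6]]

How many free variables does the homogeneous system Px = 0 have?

Row reduce to echelon form.
Swap R1 ↔ R2
R3 ← R3 + (3)·R1: [0, -3, 3, 3]
R4 ← R4 + (2)·R1: [0, -9, 9, 9]
R5 ← R5 + (2)·R1: [0, -6, 6, 6]
R3 ← R3 − (1/2)·R2: [0, 0, 0, 0]
R4 ← R4 − (3/2)·R2: [0, 0, 0, 0]
R5 ← R5 − R2: [0, 0, 0, 0]
2 nonzero rows, so rank(P) = 2.
P has 4 columns; by rank–nullity, nullity = 4 − 2 = 2.

2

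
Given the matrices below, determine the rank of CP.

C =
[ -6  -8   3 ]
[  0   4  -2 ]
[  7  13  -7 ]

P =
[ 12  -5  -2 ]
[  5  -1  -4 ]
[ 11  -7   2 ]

3

First compute CP:
[[-79,  17,  50],
 [ -2,  10, -20],
 [ 72,   1, -80]]
Now row reduce the product.
R2 ← R2 − (2/79)·R1: [0, 756/79, -1680/79]
R3 ← R3 + (72/79)·R1: [0, 1303/79, -2720/79]
R3 ← R3 − (1303/756)·R2: [0, 0, 20/9]
3 nonzero rows, so rank(CP) = 3.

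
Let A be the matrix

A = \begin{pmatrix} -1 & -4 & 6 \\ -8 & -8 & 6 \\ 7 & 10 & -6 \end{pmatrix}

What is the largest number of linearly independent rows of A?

Row reduce to echelon form.
R2 ← R2 − (8)·R1: [0, 24, -42]
R3 ← R3 + (7)·R1: [0, -18, 36]
R3 ← R3 + (3/4)·R2: [0, 0, 9/2]
Echelon form has 3 nonzero rows, so rank(A) = 3.
The rank gives the maximum number of linearly independent rows: 3.

3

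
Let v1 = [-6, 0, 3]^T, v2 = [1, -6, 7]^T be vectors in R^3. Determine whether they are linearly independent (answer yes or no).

yes

Form the matrix with these vectors as rows and row reduce.
R2 ← R2 + (1/6)·R1: [0, -6, 15/2]
2 nonzero rows, so the 2 vectors span a space of dimension 2.
Since 2 = 2, the vectors are linearly independent.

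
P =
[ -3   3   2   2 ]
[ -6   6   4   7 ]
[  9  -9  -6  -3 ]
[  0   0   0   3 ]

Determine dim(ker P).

Row reduce to echelon form.
R2 ← R2 − (2)·R1: [0, 0, 0, 3]
R3 ← R3 + (3)·R1: [0, 0, 0, 3]
R3 ← R3 − R2: [0, 0, 0, 0]
R4 ← R4 − R2: [0, 0, 0, 0]
2 nonzero rows, so rank(P) = 2.
P has 4 columns; by rank–nullity, nullity = 4 − 2 = 2.

2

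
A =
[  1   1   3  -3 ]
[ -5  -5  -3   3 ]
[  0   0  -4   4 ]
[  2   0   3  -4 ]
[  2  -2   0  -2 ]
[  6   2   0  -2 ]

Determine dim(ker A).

Row reduce to echelon form.
R2 ← R2 + (5)·R1: [0, 0, 12, -12]
R4 ← R4 − (2)·R1: [0, -2, -3, 2]
R5 ← R5 − (2)·R1: [0, -4, -6, 4]
R6 ← R6 − (6)·R1: [0, -4, -18, 16]
Swap R2 ↔ R4
R5 ← R5 − (2)·R2: [0, 0, 0, 0]
R6 ← R6 − (2)·R2: [0, 0, -12, 12]
R4 ← R4 + (3)·R3: [0, 0, 0, 0]
R6 ← R6 − (3)·R3: [0, 0, 0, 0]
3 nonzero rows, so rank(A) = 3.
A has 4 columns; by rank–nullity, nullity = 4 − 3 = 1.

1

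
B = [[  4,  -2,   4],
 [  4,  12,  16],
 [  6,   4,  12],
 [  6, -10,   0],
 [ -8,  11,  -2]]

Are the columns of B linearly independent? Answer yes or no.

Row reduce B to echelon form.
R2 ← R2 − R1: [0, 14, 12]
R3 ← R3 − (3/2)·R1: [0, 7, 6]
R4 ← R4 − (3/2)·R1: [0, -7, -6]
R5 ← R5 + (2)·R1: [0, 7, 6]
R3 ← R3 − (1/2)·R2: [0, 0, 0]
R4 ← R4 + (1/2)·R2: [0, 0, 0]
R5 ← R5 − (1/2)·R2: [0, 0, 0]
2 pivots among 3 columns.
Only 2 < 3 pivot columns, so the columns are linearly dependent.

no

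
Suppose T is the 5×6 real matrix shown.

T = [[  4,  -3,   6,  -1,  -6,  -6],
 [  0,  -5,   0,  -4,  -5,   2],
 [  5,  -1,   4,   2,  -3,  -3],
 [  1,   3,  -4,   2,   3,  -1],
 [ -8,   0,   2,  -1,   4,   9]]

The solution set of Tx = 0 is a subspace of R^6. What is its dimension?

Row reduce to echelon form.
R3 ← R3 − (5/4)·R1: [0, 11/4, -7/2, 13/4, 9/2, 9/2]
R4 ← R4 − (1/4)·R1: [0, 15/4, -11/2, 9/4, 9/2, 1/2]
R5 ← R5 + (2)·R1: [0, -6, 14, -3, -8, -3]
R3 ← R3 + (11/20)·R2: [0, 0, -7/2, 21/20, 7/4, 28/5]
R4 ← R4 + (3/4)·R2: [0, 0, -11/2, -3/4, 3/4, 2]
R5 ← R5 − (6/5)·R2: [0, 0, 14, 9/5, -2, -27/5]
R4 ← R4 − (11/7)·R3: [0, 0, 0, -12/5, -2, -34/5]
R5 ← R5 + (4)·R3: [0, 0, 0, 6, 5, 17]
R5 ← R5 + (5/2)·R4: [0, 0, 0, 0, 0, 0]
4 nonzero rows, so rank(T) = 4.
T has 6 columns; by rank–nullity, nullity = 6 − 4 = 2.

2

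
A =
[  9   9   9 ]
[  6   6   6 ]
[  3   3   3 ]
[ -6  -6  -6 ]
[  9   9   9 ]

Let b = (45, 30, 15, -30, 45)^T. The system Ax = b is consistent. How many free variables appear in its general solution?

Row reduce the augmented matrix [A | b].
R2 ← R2 − (2/3)·R1: [0, 0, 0, 0]
R3 ← R3 − (1/3)·R1: [0, 0, 0, 0]
R4 ← R4 + (2/3)·R1: [0, 0, 0, 0]
R5 ← R5 − R1: [0, 0, 0, 0]
The echelon form has 1 nonzero rows, and every pivot lies in the first 3 columns, so rank(A) = rank([A|b]) = 1.
The system is consistent.
Free variables = (unknowns) − (rank) = 3 − 1 = 2.

2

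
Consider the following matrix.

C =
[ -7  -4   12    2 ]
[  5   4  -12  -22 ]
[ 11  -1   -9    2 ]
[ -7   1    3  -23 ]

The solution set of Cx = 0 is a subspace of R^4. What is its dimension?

0

Row reduce to echelon form.
R2 ← R2 + (5/7)·R1: [0, 8/7, -24/7, -144/7]
R3 ← R3 + (11/7)·R1: [0, -51/7, 69/7, 36/7]
R4 ← R4 − R1: [0, 5, -9, -25]
R3 ← R3 + (51/8)·R2: [0, 0, -12, -126]
R4 ← R4 − (35/8)·R2: [0, 0, 6, 65]
R4 ← R4 + (1/2)·R3: [0, 0, 0, 2]
4 nonzero rows, so rank(C) = 4.
C has 4 columns; by rank–nullity, nullity = 4 − 4 = 0.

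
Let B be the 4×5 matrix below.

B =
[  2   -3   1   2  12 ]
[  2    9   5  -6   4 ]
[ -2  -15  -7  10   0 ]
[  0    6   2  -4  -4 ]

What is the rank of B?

Row reduce to echelon form.
R2 ← R2 − R1: [0, 12, 4, -8, -8]
R3 ← R3 + R1: [0, -18, -6, 12, 12]
R3 ← R3 + (3/2)·R2: [0, 0, 0, 0, 0]
R4 ← R4 − (1/2)·R2: [0, 0, 0, 0, 0]
Echelon form has 2 nonzero rows, so rank(B) = 2.

2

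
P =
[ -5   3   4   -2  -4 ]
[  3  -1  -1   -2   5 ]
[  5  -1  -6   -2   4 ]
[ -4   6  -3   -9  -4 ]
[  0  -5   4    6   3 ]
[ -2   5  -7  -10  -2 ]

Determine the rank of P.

5

Row reduce to echelon form.
R2 ← R2 + (3/5)·R1: [0, 4/5, 7/5, -16/5, 13/5]
R3 ← R3 + R1: [0, 2, -2, -4, 0]
R4 ← R4 − (4/5)·R1: [0, 18/5, -31/5, -37/5, -4/5]
R6 ← R6 − (2/5)·R1: [0, 19/5, -43/5, -46/5, -2/5]
R3 ← R3 − (5/2)·R2: [0, 0, -11/2, 4, -13/2]
R4 ← R4 − (9/2)·R2: [0, 0, -25/2, 7, -25/2]
R5 ← R5 + (25/4)·R2: [0, 0, 51/4, -14, 77/4]
R6 ← R6 − (19/4)·R2: [0, 0, -61/4, 6, -51/4]
R4 ← R4 − (25/11)·R3: [0, 0, 0, -23/11, 25/11]
R5 ← R5 + (51/22)·R3: [0, 0, 0, -52/11, 46/11]
R6 ← R6 − (61/22)·R3: [0, 0, 0, -56/11, 58/11]
R5 ← R5 − (52/23)·R4: [0, 0, 0, 0, -22/23]
R6 ← R6 − (56/23)·R4: [0, 0, 0, 0, -6/23]
R6 ← R6 − (3/11)·R5: [0, 0, 0, 0, 0]
Echelon form has 5 nonzero rows, so rank(P) = 5.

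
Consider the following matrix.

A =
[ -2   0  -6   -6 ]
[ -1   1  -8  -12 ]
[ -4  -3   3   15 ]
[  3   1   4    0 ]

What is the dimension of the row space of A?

Row reduce to echelon form.
R2 ← R2 − (1/2)·R1: [0, 1, -5, -9]
R3 ← R3 − (2)·R1: [0, -3, 15, 27]
R4 ← R4 + (3/2)·R1: [0, 1, -5, -9]
R3 ← R3 + (3)·R2: [0, 0, 0, 0]
R4 ← R4 − R2: [0, 0, 0, 0]
Echelon form has 2 nonzero rows, so rank(A) = 2.
The row space has dimension equal to the rank: 2.

2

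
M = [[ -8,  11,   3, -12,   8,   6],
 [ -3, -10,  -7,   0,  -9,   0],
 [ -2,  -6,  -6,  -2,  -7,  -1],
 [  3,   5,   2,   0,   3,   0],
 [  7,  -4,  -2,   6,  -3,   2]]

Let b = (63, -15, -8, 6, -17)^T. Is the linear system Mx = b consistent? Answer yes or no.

yes

Row reduce the augmented matrix [M | b].
R2 ← R2 − (3/8)·R1: [0, -113/8, -65/8, 9/2, -12, -9/4, -309/8]
R3 ← R3 − (1/4)·R1: [0, -35/4, -27/4, 1, -9, -5/2, -95/4]
R4 ← R4 + (3/8)·R1: [0, 73/8, 25/8, -9/2, 6, 9/4, 237/8]
R5 ← R5 + (7/8)·R1: [0, 45/8, 5/8, -9/2, 4, 29/4, 305/8]
R3 ← R3 − (70/113)·R2: [0, 0, -194/113, -202/113, -177/113, -125/113, 20/113]
R4 ← R4 + (73/113)·R2: [0, 0, -240/113, -180/113, -198/113, 90/113, 528/113]
R5 ← R5 + (45/113)·R2: [0, 0, -295/113, -306/113, -88/113, 718/113, 2570/113]
R4 ← R4 − (120/97)·R3: [0, 0, 0, 60/97, 18/97, 210/97, 432/97]
R5 ← R5 − (295/194)·R3: [0, 0, 0, 1/97, 311/194, 1559/194, 2180/97]
R5 ← R5 − (1/60)·R4: [0, 0, 0, 0, 8/5, 8, 112/5]
The echelon form has 5 nonzero rows, and every pivot lies in the first 6 columns, so rank(M) = rank([M|b]) = 5.
The system is consistent.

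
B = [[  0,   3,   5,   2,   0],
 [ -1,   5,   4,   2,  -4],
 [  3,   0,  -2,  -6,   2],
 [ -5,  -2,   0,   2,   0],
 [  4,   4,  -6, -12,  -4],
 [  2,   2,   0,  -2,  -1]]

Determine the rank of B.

4

Row reduce to echelon form.
Swap R1 ↔ R2
R3 ← R3 + (3)·R1: [0, 15, 10, 0, -10]
R4 ← R4 − (5)·R1: [0, -27, -20, -8, 20]
R5 ← R5 + (4)·R1: [0, 24, 10, -4, -20]
R6 ← R6 + (2)·R1: [0, 12, 8, 2, -9]
R3 ← R3 − (5)·R2: [0, 0, -15, -10, -10]
R4 ← R4 + (9)·R2: [0, 0, 25, 10, 20]
R5 ← R5 − (8)·R2: [0, 0, -30, -20, -20]
R6 ← R6 − (4)·R2: [0, 0, -12, -6, -9]
R4 ← R4 + (5/3)·R3: [0, 0, 0, -20/3, 10/3]
R5 ← R5 − (2)·R3: [0, 0, 0, 0, 0]
R6 ← R6 − (4/5)·R3: [0, 0, 0, 2, -1]
R6 ← R6 + (3/10)·R4: [0, 0, 0, 0, 0]
Echelon form has 4 nonzero rows, so rank(B) = 4.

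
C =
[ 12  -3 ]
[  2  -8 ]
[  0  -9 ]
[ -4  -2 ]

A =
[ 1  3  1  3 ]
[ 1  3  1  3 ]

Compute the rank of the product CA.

1

First compute CA:
[[  9,  27,   9,  27],
 [ -6, -18,  -6, -18],
 [ -9, -27,  -9, -27],
 [ -6, -18,  -6, -18]]
Now row reduce the product.
R2 ← R2 + (2/3)·R1: [0, 0, 0, 0]
R3 ← R3 + R1: [0, 0, 0, 0]
R4 ← R4 + (2/3)·R1: [0, 0, 0, 0]
1 nonzero row, so rank(CA) = 1.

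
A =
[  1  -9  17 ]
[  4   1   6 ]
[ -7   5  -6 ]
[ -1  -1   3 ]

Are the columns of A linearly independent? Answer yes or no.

Row reduce A to echelon form.
R2 ← R2 − (4)·R1: [0, 37, -62]
R3 ← R3 + (7)·R1: [0, -58, 113]
R4 ← R4 + R1: [0, -10, 20]
R3 ← R3 + (58/37)·R2: [0, 0, 585/37]
R4 ← R4 + (10/37)·R2: [0, 0, 120/37]
R4 ← R4 − (8/39)·R3: [0, 0, 0]
3 pivots among 3 columns.
Every column is a pivot column, so the columns are linearly independent.

yes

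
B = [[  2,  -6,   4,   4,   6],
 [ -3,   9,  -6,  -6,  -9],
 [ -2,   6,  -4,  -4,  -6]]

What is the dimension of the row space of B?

1

Row reduce to echelon form.
R2 ← R2 + (3/2)·R1: [0, 0, 0, 0, 0]
R3 ← R3 + R1: [0, 0, 0, 0, 0]
Echelon form has 1 nonzero row, so rank(B) = 1.
The row space has dimension equal to the rank: 1.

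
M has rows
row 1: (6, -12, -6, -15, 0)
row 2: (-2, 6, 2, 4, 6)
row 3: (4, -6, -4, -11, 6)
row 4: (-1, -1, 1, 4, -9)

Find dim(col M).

2

Row reduce to echelon form.
R2 ← R2 + (1/3)·R1: [0, 2, 0, -1, 6]
R3 ← R3 − (2/3)·R1: [0, 2, 0, -1, 6]
R4 ← R4 + (1/6)·R1: [0, -3, 0, 3/2, -9]
R3 ← R3 − R2: [0, 0, 0, 0, 0]
R4 ← R4 + (3/2)·R2: [0, 0, 0, 0, 0]
Echelon form has 2 nonzero rows, so rank(M) = 2.
The column space has dimension equal to the rank: 2.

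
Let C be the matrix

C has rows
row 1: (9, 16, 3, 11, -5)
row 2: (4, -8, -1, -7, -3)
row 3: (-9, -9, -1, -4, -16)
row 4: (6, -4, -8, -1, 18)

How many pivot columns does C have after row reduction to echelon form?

Row reduce to echelon form.
R2 ← R2 − (4/9)·R1: [0, -136/9, -7/3, -107/9, -7/9]
R3 ← R3 + R1: [0, 7, 2, 7, -21]
R4 ← R4 − (2/3)·R1: [0, -44/3, -10, -25/3, 64/3]
R3 ← R3 + (63/136)·R2: [0, 0, 125/136, 203/136, -2905/136]
R4 ← R4 − (33/34)·R2: [0, 0, -263/34, 109/34, 751/34]
R4 ← R4 + (1052/125)·R3: [0, 0, 0, 1971/125, -3942/25]
Echelon form has 4 nonzero rows, so rank(C) = 4.
Each nonzero row contributes one pivot column: 4 pivot columns.

4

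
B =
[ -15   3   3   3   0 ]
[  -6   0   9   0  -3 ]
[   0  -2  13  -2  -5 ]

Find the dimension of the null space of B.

Row reduce to echelon form.
R2 ← R2 − (2/5)·R1: [0, -6/5, 39/5, -6/5, -3]
R3 ← R3 − (5/3)·R2: [0, 0, 0, 0, 0]
2 nonzero rows, so rank(B) = 2.
B has 5 columns; by rank–nullity, nullity = 5 − 2 = 3.

3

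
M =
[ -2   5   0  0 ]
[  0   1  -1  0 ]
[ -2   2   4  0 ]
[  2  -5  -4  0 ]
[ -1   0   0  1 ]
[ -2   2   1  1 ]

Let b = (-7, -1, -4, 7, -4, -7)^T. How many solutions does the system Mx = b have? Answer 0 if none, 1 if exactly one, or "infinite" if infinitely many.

Row reduce the augmented matrix [M | b].
R3 ← R3 − R1: [0, -3, 4, 0, 3]
R4 ← R4 + R1: [0, 0, -4, 0, 0]
R5 ← R5 − (1/2)·R1: [0, -5/2, 0, 1, -1/2]
R6 ← R6 − R1: [0, -3, 1, 1, 0]
R3 ← R3 + (3)·R2: [0, 0, 1, 0, 0]
R5 ← R5 + (5/2)·R2: [0, 0, -5/2, 1, -3]
R6 ← R6 + (3)·R2: [0, 0, -2, 1, -3]
R4 ← R4 + (4)·R3: [0, 0, 0, 0, 0]
R5 ← R5 + (5/2)·R3: [0, 0, 0, 1, -3]
R6 ← R6 + (2)·R3: [0, 0, 0, 1, -3]
Swap R4 ↔ R5
R6 ← R6 − R4: [0, 0, 0, 0, 0]
The echelon form has 4 nonzero rows, and every pivot lies in the first 4 columns, so rank(M) = rank([M|b]) = 4.
The system is consistent.
rank = 4 = number of unknowns, so the solution is unique.

1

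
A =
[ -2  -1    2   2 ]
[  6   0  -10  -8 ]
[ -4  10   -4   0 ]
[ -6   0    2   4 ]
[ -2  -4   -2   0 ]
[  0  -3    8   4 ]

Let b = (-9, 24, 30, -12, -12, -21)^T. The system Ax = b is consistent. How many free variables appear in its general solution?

Row reduce the augmented matrix [A | b].
R2 ← R2 + (3)·R1: [0, -3, -4, -2, -3]
R3 ← R3 − (2)·R1: [0, 12, -8, -4, 48]
R4 ← R4 − (3)·R1: [0, 3, -4, -2, 15]
R5 ← R5 − R1: [0, -3, -4, -2, -3]
R3 ← R3 + (4)·R2: [0, 0, -24, -12, 36]
R4 ← R4 + R2: [0, 0, -8, -4, 12]
R5 ← R5 − R2: [0, 0, 0, 0, 0]
R6 ← R6 − R2: [0, 0, 12, 6, -18]
R4 ← R4 − (1/3)·R3: [0, 0, 0, 0, 0]
R6 ← R6 + (1/2)·R3: [0, 0, 0, 0, 0]
The echelon form has 3 nonzero rows, and every pivot lies in the first 4 columns, so rank(A) = rank([A|b]) = 3.
The system is consistent.
Free variables = (unknowns) − (rank) = 4 − 3 = 1.

1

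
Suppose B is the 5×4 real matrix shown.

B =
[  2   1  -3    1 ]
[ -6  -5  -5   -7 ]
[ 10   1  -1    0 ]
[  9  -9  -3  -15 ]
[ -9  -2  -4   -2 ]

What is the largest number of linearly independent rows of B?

Row reduce to echelon form.
R2 ← R2 + (3)·R1: [0, -2, -14, -4]
R3 ← R3 − (5)·R1: [0, -4, 14, -5]
R4 ← R4 − (9/2)·R1: [0, -27/2, 21/2, -39/2]
R5 ← R5 + (9/2)·R1: [0, 5/2, -35/2, 5/2]
R3 ← R3 − (2)·R2: [0, 0, 42, 3]
R4 ← R4 − (27/4)·R2: [0, 0, 105, 15/2]
R5 ← R5 + (5/4)·R2: [0, 0, -35, -5/2]
R4 ← R4 − (5/2)·R3: [0, 0, 0, 0]
R5 ← R5 + (5/6)·R3: [0, 0, 0, 0]
Echelon form has 3 nonzero rows, so rank(B) = 3.
The rank gives the maximum number of linearly independent rows: 3.

3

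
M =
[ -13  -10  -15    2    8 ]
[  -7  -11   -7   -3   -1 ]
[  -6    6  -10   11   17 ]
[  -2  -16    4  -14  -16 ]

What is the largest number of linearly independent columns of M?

Row reduce to echelon form.
R2 ← R2 − (7/13)·R1: [0, -73/13, 14/13, -53/13, -69/13]
R3 ← R3 − (6/13)·R1: [0, 138/13, -40/13, 131/13, 173/13]
R4 ← R4 − (2/13)·R1: [0, -188/13, 82/13, -186/13, -224/13]
R3 ← R3 + (138/73)·R2: [0, 0, -76/73, 173/73, 239/73]
R4 ← R4 − (188/73)·R2: [0, 0, 258/73, -278/73, -260/73]
R4 ← R4 + (129/38)·R3: [0, 0, 0, 161/38, 287/38]
Echelon form has 4 nonzero rows, so rank(M) = 4.
The rank gives the maximum number of linearly independent columns: 4.

4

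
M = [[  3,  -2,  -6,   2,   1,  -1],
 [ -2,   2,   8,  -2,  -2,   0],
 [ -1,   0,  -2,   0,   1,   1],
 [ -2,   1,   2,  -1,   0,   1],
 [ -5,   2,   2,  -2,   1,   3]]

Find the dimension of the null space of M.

4

Row reduce to echelon form.
R2 ← R2 + (2/3)·R1: [0, 2/3, 4, -2/3, -4/3, -2/3]
R3 ← R3 + (1/3)·R1: [0, -2/3, -4, 2/3, 4/3, 2/3]
R4 ← R4 + (2/3)·R1: [0, -1/3, -2, 1/3, 2/3, 1/3]
R5 ← R5 + (5/3)·R1: [0, -4/3, -8, 4/3, 8/3, 4/3]
R3 ← R3 + R2: [0, 0, 0, 0, 0, 0]
R4 ← R4 + (1/2)·R2: [0, 0, 0, 0, 0, 0]
R5 ← R5 + (2)·R2: [0, 0, 0, 0, 0, 0]
2 nonzero rows, so rank(M) = 2.
M has 6 columns; by rank–nullity, nullity = 6 − 2 = 4.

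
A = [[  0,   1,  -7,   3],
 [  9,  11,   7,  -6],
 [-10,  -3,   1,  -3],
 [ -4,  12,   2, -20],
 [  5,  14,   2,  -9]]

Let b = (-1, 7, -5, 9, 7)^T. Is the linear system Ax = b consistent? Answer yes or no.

Row reduce the augmented matrix [A | b].
Swap R1 ↔ R2
R3 ← R3 + (10/9)·R1: [0, 83/9, 79/9, -29/3, 25/9]
R4 ← R4 + (4/9)·R1: [0, 152/9, 46/9, -68/3, 109/9]
R5 ← R5 − (5/9)·R1: [0, 71/9, -17/9, -17/3, 28/9]
R3 ← R3 − (83/9)·R2: [0, 0, 220/3, -112/3, 12]
R4 ← R4 − (152/9)·R2: [0, 0, 370/3, -220/3, 29]
R5 ← R5 − (71/9)·R2: [0, 0, 160/3, -88/3, 11]
R4 ← R4 − (37/22)·R3: [0, 0, 0, -116/11, 97/11]
R5 ← R5 − (8/11)·R3: [0, 0, 0, -24/11, 25/11]
R5 ← R5 − (6/29)·R4: [0, 0, 0, 0, 13/29]
The echelon form has 5 nonzero rows; the last pivot sits in the augmented column, so rank(A) = 4 but rank([A|b]) = 5.
Since the ranks differ, the system is inconsistent.

no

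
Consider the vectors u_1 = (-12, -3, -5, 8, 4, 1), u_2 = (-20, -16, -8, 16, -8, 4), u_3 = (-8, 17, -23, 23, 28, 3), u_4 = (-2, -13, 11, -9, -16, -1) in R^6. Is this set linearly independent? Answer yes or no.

no

Form the matrix with these vectors as rows and row reduce.
R2 ← R2 − (5/3)·R1: [0, -11, 1/3, 8/3, -44/3, 7/3]
R3 ← R3 − (2/3)·R1: [0, 19, -59/3, 53/3, 76/3, 7/3]
R4 ← R4 − (1/6)·R1: [0, -25/2, 71/6, -31/3, -50/3, -7/6]
R3 ← R3 + (19/11)·R2: [0, 0, -210/11, 245/11, 0, 70/11]
R4 ← R4 − (25/22)·R2: [0, 0, 126/11, -147/11, 0, -42/11]
R4 ← R4 + (3/5)·R3: [0, 0, 0, 0, 0, 0]
3 nonzero rows, so the 4 vectors span a space of dimension 3.
Since 3 < 4, the vectors are linearly dependent.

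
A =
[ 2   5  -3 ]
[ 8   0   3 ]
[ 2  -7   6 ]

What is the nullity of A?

1

Row reduce to echelon form.
R2 ← R2 − (4)·R1: [0, -20, 15]
R3 ← R3 − R1: [0, -12, 9]
R3 ← R3 − (3/5)·R2: [0, 0, 0]
2 nonzero rows, so rank(A) = 2.
A has 3 columns; by rank–nullity, nullity = 3 − 2 = 1.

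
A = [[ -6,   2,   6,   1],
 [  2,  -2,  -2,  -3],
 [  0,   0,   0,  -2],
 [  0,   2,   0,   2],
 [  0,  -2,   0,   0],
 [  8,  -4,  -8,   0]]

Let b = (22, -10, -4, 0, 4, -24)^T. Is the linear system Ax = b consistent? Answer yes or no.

yes

Row reduce the augmented matrix [A | b].
R2 ← R2 + (1/3)·R1: [0, -4/3, 0, -8/3, -8/3]
R6 ← R6 + (4/3)·R1: [0, -4/3, 0, 4/3, 16/3]
R4 ← R4 + (3/2)·R2: [0, 0, 0, -2, -4]
R5 ← R5 − (3/2)·R2: [0, 0, 0, 4, 8]
R6 ← R6 − R2: [0, 0, 0, 4, 8]
R4 ← R4 − R3: [0, 0, 0, 0, 0]
R5 ← R5 + (2)·R3: [0, 0, 0, 0, 0]
R6 ← R6 + (2)·R3: [0, 0, 0, 0, 0]
The echelon form has 3 nonzero rows, and every pivot lies in the first 4 columns, so rank(A) = rank([A|b]) = 3.
The system is consistent.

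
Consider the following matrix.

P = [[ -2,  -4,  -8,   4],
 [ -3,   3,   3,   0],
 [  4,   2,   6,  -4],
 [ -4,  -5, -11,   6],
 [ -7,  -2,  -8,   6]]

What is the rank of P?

Row reduce to echelon form.
R2 ← R2 − (3/2)·R1: [0, 9, 15, -6]
R3 ← R3 + (2)·R1: [0, -6, -10, 4]
R4 ← R4 − (2)·R1: [0, 3, 5, -2]
R5 ← R5 − (7/2)·R1: [0, 12, 20, -8]
R3 ← R3 + (2/3)·R2: [0, 0, 0, 0]
R4 ← R4 − (1/3)·R2: [0, 0, 0, 0]
R5 ← R5 − (4/3)·R2: [0, 0, 0, 0]
Echelon form has 2 nonzero rows, so rank(P) = 2.

2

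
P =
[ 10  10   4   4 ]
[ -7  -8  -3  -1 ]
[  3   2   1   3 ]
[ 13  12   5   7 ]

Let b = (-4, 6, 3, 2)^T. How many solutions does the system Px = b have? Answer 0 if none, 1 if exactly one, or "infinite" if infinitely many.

0

Row reduce the augmented matrix [P | b].
R2 ← R2 + (7/10)·R1: [0, -1, -1/5, 9/5, 16/5]
R3 ← R3 − (3/10)·R1: [0, -1, -1/5, 9/5, 21/5]
R4 ← R4 − (13/10)·R1: [0, -1, -1/5, 9/5, 36/5]
R3 ← R3 − R2: [0, 0, 0, 0, 1]
R4 ← R4 − R2: [0, 0, 0, 0, 4]
R4 ← R4 − (4)·R3: [0, 0, 0, 0, 0]
The echelon form has 3 nonzero rows; the last pivot sits in the augmented column, so rank(P) = 2 but rank([P|b]) = 3.
Since the ranks differ, the system is inconsistent.
It has no solutions.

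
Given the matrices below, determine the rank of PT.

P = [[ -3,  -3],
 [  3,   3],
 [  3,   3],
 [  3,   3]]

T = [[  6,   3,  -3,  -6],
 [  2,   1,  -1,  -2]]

1

First compute PT:
[[-24, -12,  12,  24],
 [ 24,  12, -12, -24],
 [ 24,  12, -12, -24],
 [ 24,  12, -12, -24]]
Now row reduce the product.
R2 ← R2 + R1: [0, 0, 0, 0]
R3 ← R3 + R1: [0, 0, 0, 0]
R4 ← R4 + R1: [0, 0, 0, 0]
1 nonzero row, so rank(PT) = 1.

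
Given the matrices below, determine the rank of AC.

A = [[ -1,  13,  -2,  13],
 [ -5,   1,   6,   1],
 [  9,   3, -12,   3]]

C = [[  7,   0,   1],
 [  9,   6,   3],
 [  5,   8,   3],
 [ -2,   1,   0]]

First compute AC:
[[ 74,  75,  32],
 [  2,  55,  16],
 [ 24, -75, -18]]
Now row reduce the product.
R2 ← R2 − (1/37)·R1: [0, 1960/37, 560/37]
R3 ← R3 − (12/37)·R1: [0, -3675/37, -1050/37]
R3 ← R3 + (15/8)·R2: [0, 0, 0]
2 nonzero rows, so rank(AC) = 2.

2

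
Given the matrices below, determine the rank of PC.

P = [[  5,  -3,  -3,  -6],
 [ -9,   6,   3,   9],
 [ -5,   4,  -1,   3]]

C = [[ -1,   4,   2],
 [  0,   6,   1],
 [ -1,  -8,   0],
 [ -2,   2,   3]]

First compute PC:
[[ 10,  14, -11],
 [-12,  -6,  15],
 [  0,  18,   3]]
Now row reduce the product.
R2 ← R2 + (6/5)·R1: [0, 54/5, 9/5]
R3 ← R3 − (5/3)·R2: [0, 0, 0]
2 nonzero rows, so rank(PC) = 2.

2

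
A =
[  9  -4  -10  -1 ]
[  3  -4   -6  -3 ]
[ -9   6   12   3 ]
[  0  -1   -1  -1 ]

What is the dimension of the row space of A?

2

Row reduce to echelon form.
R2 ← R2 − (1/3)·R1: [0, -8/3, -8/3, -8/3]
R3 ← R3 + R1: [0, 2, 2, 2]
R3 ← R3 + (3/4)·R2: [0, 0, 0, 0]
R4 ← R4 − (3/8)·R2: [0, 0, 0, 0]
Echelon form has 2 nonzero rows, so rank(A) = 2.
The row space has dimension equal to the rank: 2.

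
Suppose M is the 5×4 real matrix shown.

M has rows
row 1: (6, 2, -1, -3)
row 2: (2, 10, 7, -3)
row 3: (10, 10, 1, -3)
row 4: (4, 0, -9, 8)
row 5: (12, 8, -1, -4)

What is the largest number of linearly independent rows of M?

3

Row reduce to echelon form.
R2 ← R2 − (1/3)·R1: [0, 28/3, 22/3, -2]
R3 ← R3 − (5/3)·R1: [0, 20/3, 8/3, 2]
R4 ← R4 − (2/3)·R1: [0, -4/3, -25/3, 10]
R5 ← R5 − (2)·R1: [0, 4, 1, 2]
R3 ← R3 − (5/7)·R2: [0, 0, -18/7, 24/7]
R4 ← R4 + (1/7)·R2: [0, 0, -51/7, 68/7]
R5 ← R5 − (3/7)·R2: [0, 0, -15/7, 20/7]
R4 ← R4 − (17/6)·R3: [0, 0, 0, 0]
R5 ← R5 − (5/6)·R3: [0, 0, 0, 0]
Echelon form has 3 nonzero rows, so rank(M) = 3.
The rank gives the maximum number of linearly independent rows: 3.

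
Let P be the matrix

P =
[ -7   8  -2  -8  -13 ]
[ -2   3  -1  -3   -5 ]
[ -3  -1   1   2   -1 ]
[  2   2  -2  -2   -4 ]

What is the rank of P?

3

Row reduce to echelon form.
R2 ← R2 − (2/7)·R1: [0, 5/7, -3/7, -5/7, -9/7]
R3 ← R3 − (3/7)·R1: [0, -31/7, 13/7, 38/7, 32/7]
R4 ← R4 + (2/7)·R1: [0, 30/7, -18/7, -30/7, -54/7]
R3 ← R3 + (31/5)·R2: [0, 0, -4/5, 1, -17/5]
R4 ← R4 − (6)·R2: [0, 0, 0, 0, 0]
Echelon form has 3 nonzero rows, so rank(P) = 3.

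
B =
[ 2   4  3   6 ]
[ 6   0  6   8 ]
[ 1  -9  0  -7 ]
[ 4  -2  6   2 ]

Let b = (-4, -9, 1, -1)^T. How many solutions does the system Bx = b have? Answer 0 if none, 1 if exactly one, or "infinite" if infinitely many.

Row reduce the augmented matrix [B | b].
R2 ← R2 − (3)·R1: [0, -12, -3, -10, 3]
R3 ← R3 − (1/2)·R1: [0, -11, -3/2, -10, 3]
R4 ← R4 − (2)·R1: [0, -10, 0, -10, 7]
R3 ← R3 − (11/12)·R2: [0, 0, 5/4, -5/6, 1/4]
R4 ← R4 − (5/6)·R2: [0, 0, 5/2, -5/3, 9/2]
R4 ← R4 − (2)·R3: [0, 0, 0, 0, 4]
The echelon form has 4 nonzero rows; the last pivot sits in the augmented column, so rank(B) = 3 but rank([B|b]) = 4.
Since the ranks differ, the system is inconsistent.
It has no solutions.

0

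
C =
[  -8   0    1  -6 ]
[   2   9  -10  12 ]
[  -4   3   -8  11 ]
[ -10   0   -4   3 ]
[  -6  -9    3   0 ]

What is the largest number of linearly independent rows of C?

3

Row reduce to echelon form.
R2 ← R2 + (1/4)·R1: [0, 9, -39/4, 21/2]
R3 ← R3 − (1/2)·R1: [0, 3, -17/2, 14]
R4 ← R4 − (5/4)·R1: [0, 0, -21/4, 21/2]
R5 ← R5 − (3/4)·R1: [0, -9, 9/4, 9/2]
R3 ← R3 − (1/3)·R2: [0, 0, -21/4, 21/2]
R5 ← R5 + R2: [0, 0, -15/2, 15]
R4 ← R4 − R3: [0, 0, 0, 0]
R5 ← R5 − (10/7)·R3: [0, 0, 0, 0]
Echelon form has 3 nonzero rows, so rank(C) = 3.
The rank gives the maximum number of linearly independent rows: 3.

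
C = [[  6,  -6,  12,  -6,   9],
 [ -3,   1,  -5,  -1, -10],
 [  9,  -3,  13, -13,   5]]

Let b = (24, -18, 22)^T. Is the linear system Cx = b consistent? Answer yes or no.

yes

Row reduce the augmented matrix [C | b].
R2 ← R2 + (1/2)·R1: [0, -2, 1, -4, -11/2, -6]
R3 ← R3 − (3/2)·R1: [0, 6, -5, -4, -17/2, -14]
R3 ← R3 + (3)·R2: [0, 0, -2, -16, -25, -32]
The echelon form has 3 nonzero rows, and every pivot lies in the first 5 columns, so rank(C) = rank([C|b]) = 3.
The system is consistent.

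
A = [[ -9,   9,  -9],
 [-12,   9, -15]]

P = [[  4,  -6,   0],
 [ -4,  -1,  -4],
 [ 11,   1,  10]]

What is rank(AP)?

First compute AP:
[[-171,  36, -126],
 [-249,  48, -186]]
Now row reduce the product.
R2 ← R2 − (83/57)·R1: [0, -84/19, -48/19]
2 nonzero rows, so rank(AP) = 2.

2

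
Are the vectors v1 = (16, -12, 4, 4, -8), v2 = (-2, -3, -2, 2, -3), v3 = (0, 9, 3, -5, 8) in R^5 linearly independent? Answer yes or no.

no

Form the matrix with these vectors as rows and row reduce.
R2 ← R2 + (1/8)·R1: [0, -9/2, -3/2, 5/2, -4]
R3 ← R3 + (2)·R2: [0, 0, 0, 0, 0]
2 nonzero rows, so the 3 vectors span a space of dimension 2.
Since 2 < 3, the vectors are linearly dependent.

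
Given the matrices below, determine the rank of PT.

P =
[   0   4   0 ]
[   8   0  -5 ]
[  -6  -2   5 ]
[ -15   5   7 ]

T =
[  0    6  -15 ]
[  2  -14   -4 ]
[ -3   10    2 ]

First compute PT:
[[  8, -56, -16],
 [ 15,  -2, -130],
 [-19,  42, 108],
 [-11, -90, 219]]
Now row reduce the product.
R2 ← R2 − (15/8)·R1: [0, 103, -100]
R3 ← R3 + (19/8)·R1: [0, -91, 70]
R4 ← R4 + (11/8)·R1: [0, -167, 197]
R3 ← R3 + (91/103)·R2: [0, 0, -1890/103]
R4 ← R4 + (167/103)·R2: [0, 0, 3591/103]
R4 ← R4 + (19/10)·R3: [0, 0, 0]
3 nonzero rows, so rank(PT) = 3.

3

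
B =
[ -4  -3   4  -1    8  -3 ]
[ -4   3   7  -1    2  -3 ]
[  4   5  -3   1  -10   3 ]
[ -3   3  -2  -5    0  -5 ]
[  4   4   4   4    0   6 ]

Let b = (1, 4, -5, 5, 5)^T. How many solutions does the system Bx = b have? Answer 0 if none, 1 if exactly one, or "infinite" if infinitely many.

Row reduce the augmented matrix [B | b].
R2 ← R2 − R1: [0, 6, 3, 0, -6, 0, 3]
R3 ← R3 + R1: [0, 2, 1, 0, -2, 0, -4]
R4 ← R4 − (3/4)·R1: [0, 21/4, -5, -17/4, -6, -11/4, 17/4]
R5 ← R5 + R1: [0, 1, 8, 3, 8, 3, 6]
R3 ← R3 − (1/3)·R2: [0, 0, 0, 0, 0, 0, -5]
R4 ← R4 − (7/8)·R2: [0, 0, -61/8, -17/4, -3/4, -11/4, 13/8]
R5 ← R5 − (1/6)·R2: [0, 0, 15/2, 3, 9, 3, 11/2]
Swap R3 ↔ R4
R5 ← R5 + (60/61)·R3: [0, 0, 0, -72/61, 504/61, 18/61, 433/61]
Swap R4 ↔ R5
The echelon form has 5 nonzero rows; the last pivot sits in the augmented column, so rank(B) = 4 but rank([B|b]) = 5.
Since the ranks differ, the system is inconsistent.
It has no solutions.

0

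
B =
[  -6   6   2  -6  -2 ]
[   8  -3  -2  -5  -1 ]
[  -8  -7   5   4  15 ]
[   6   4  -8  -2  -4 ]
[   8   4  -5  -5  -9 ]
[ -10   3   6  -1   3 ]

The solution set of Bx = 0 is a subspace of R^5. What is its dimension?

Row reduce to echelon form.
R2 ← R2 + (4/3)·R1: [0, 5, 2/3, -13, -11/3]
R3 ← R3 − (4/3)·R1: [0, -15, 7/3, 12, 53/3]
R4 ← R4 + R1: [0, 10, -6, -8, -6]
R5 ← R5 + (4/3)·R1: [0, 12, -7/3, -13, -35/3]
R6 ← R6 − (5/3)·R1: [0, -7, 8/3, 9, 19/3]
R3 ← R3 + (3)·R2: [0, 0, 13/3, -27, 20/3]
R4 ← R4 − (2)·R2: [0, 0, -22/3, 18, 4/3]
R5 ← R5 − (12/5)·R2: [0, 0, -59/15, 91/5, -43/15]
R6 ← R6 + (7/5)·R2: [0, 0, 18/5, -46/5, 6/5]
R4 ← R4 + (22/13)·R3: [0, 0, 0, -360/13, 164/13]
R5 ← R5 + (59/65)·R3: [0, 0, 0, -82/13, 207/65]
R6 ← R6 − (54/65)·R3: [0, 0, 0, 172/13, -282/65]
R5 ← R5 − (41/180)·R4: [0, 0, 0, 0, 14/45]
R6 ← R6 + (43/90)·R4: [0, 0, 0, 0, 76/45]
R6 ← R6 − (38/7)·R5: [0, 0, 0, 0, 0]
5 nonzero rows, so rank(B) = 5.
B has 5 columns; by rank–nullity, nullity = 5 − 5 = 0.

0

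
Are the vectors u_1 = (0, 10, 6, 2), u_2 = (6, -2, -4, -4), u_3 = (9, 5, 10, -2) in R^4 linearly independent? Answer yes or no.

Form the matrix with these vectors as rows and row reduce.
Swap R1 ↔ R2
R3 ← R3 − (3/2)·R1: [0, 8, 16, 4]
R3 ← R3 − (4/5)·R2: [0, 0, 56/5, 12/5]
3 nonzero rows, so the 3 vectors span a space of dimension 3.
Since 3 = 3, the vectors are linearly independent.

yes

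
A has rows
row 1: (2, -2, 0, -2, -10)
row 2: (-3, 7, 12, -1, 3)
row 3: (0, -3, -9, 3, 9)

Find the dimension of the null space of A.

3

Row reduce to echelon form.
R2 ← R2 + (3/2)·R1: [0, 4, 12, -4, -12]
R3 ← R3 + (3/4)·R2: [0, 0, 0, 0, 0]
2 nonzero rows, so rank(A) = 2.
A has 5 columns; by rank–nullity, nullity = 5 − 2 = 3.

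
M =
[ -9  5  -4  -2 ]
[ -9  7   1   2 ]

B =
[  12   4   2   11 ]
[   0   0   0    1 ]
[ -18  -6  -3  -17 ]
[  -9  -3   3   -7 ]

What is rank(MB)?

First compute MB:
[[-18,  -6, -12, -12],
 [-144, -48, -15, -123]]
Now row reduce the product.
R2 ← R2 − (8)·R1: [0, 0, 81, -27]
2 nonzero rows, so rank(MB) = 2.

2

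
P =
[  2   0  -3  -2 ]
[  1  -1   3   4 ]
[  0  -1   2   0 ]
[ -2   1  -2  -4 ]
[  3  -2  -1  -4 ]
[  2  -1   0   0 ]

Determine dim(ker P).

Row reduce to echelon form.
R2 ← R2 − (1/2)·R1: [0, -1, 9/2, 5]
R4 ← R4 + R1: [0, 1, -5, -6]
R5 ← R5 − (3/2)·R1: [0, -2, 7/2, -1]
R6 ← R6 − R1: [0, -1, 3, 2]
R3 ← R3 − R2: [0, 0, -5/2, -5]
R4 ← R4 + R2: [0, 0, -1/2, -1]
R5 ← R5 − (2)·R2: [0, 0, -11/2, -11]
R6 ← R6 − R2: [0, 0, -3/2, -3]
R4 ← R4 − (1/5)·R3: [0, 0, 0, 0]
R5 ← R5 − (11/5)·R3: [0, 0, 0, 0]
R6 ← R6 − (3/5)·R3: [0, 0, 0, 0]
3 nonzero rows, so rank(P) = 3.
P has 4 columns; by rank–nullity, nullity = 4 − 3 = 1.

1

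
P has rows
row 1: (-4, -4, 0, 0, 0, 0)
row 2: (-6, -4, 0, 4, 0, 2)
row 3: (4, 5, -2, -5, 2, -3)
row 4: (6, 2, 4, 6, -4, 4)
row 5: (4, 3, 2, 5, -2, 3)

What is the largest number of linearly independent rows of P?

Row reduce to echelon form.
R2 ← R2 − (3/2)·R1: [0, 2, 0, 4, 0, 2]
R3 ← R3 + R1: [0, 1, -2, -5, 2, -3]
R4 ← R4 + (3/2)·R1: [0, -4, 4, 6, -4, 4]
R5 ← R5 + R1: [0, -1, 2, 5, -2, 3]
R3 ← R3 − (1/2)·R2: [0, 0, -2, -7, 2, -4]
R4 ← R4 + (2)·R2: [0, 0, 4, 14, -4, 8]
R5 ← R5 + (1/2)·R2: [0, 0, 2, 7, -2, 4]
R4 ← R4 + (2)·R3: [0, 0, 0, 0, 0, 0]
R5 ← R5 + R3: [0, 0, 0, 0, 0, 0]
Echelon form has 3 nonzero rows, so rank(P) = 3.
The rank gives the maximum number of linearly independent rows: 3.

3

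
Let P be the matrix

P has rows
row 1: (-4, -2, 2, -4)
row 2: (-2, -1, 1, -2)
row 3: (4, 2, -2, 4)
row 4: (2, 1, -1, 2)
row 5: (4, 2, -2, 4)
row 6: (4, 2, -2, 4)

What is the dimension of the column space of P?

1

Row reduce to echelon form.
R2 ← R2 − (1/2)·R1: [0, 0, 0, 0]
R3 ← R3 + R1: [0, 0, 0, 0]
R4 ← R4 + (1/2)·R1: [0, 0, 0, 0]
R5 ← R5 + R1: [0, 0, 0, 0]
R6 ← R6 + R1: [0, 0, 0, 0]
Echelon form has 1 nonzero row, so rank(P) = 1.
The column space has dimension equal to the rank: 1.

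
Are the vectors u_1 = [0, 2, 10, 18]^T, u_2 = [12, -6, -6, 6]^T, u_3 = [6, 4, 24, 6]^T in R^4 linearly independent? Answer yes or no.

yes

Form the matrix with these vectors as rows and row reduce.
Swap R1 ↔ R2
R3 ← R3 − (1/2)·R1: [0, 7, 27, 3]
R3 ← R3 − (7/2)·R2: [0, 0, -8, -60]
3 nonzero rows, so the 3 vectors span a space of dimension 3.
Since 3 = 3, the vectors are linearly independent.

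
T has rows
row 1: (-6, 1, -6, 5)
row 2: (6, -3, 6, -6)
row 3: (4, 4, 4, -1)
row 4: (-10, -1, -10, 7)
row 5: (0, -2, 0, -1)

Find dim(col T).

2

Row reduce to echelon form.
R2 ← R2 + R1: [0, -2, 0, -1]
R3 ← R3 + (2/3)·R1: [0, 14/3, 0, 7/3]
R4 ← R4 − (5/3)·R1: [0, -8/3, 0, -4/3]
R3 ← R3 + (7/3)·R2: [0, 0, 0, 0]
R4 ← R4 − (4/3)·R2: [0, 0, 0, 0]
R5 ← R5 − R2: [0, 0, 0, 0]
Echelon form has 2 nonzero rows, so rank(T) = 2.
The column space has dimension equal to the rank: 2.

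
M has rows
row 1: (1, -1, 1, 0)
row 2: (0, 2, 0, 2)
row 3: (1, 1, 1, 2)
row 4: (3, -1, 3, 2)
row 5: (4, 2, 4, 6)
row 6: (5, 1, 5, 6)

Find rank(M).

Row reduce to echelon form.
R3 ← R3 − R1: [0, 2, 0, 2]
R4 ← R4 − (3)·R1: [0, 2, 0, 2]
R5 ← R5 − (4)·R1: [0, 6, 0, 6]
R6 ← R6 − (5)·R1: [0, 6, 0, 6]
R3 ← R3 − R2: [0, 0, 0, 0]
R4 ← R4 − R2: [0, 0, 0, 0]
R5 ← R5 − (3)·R2: [0, 0, 0, 0]
R6 ← R6 − (3)·R2: [0, 0, 0, 0]
Echelon form has 2 nonzero rows, so rank(M) = 2.

2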